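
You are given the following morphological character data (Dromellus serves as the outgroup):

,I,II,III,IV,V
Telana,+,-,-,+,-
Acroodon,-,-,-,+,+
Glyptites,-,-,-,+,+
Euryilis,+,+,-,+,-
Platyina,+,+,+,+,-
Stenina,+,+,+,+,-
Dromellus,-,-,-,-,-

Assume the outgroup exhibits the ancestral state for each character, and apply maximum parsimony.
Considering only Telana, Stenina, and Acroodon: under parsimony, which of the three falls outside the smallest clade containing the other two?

The outgroup has state '-' for every character, so '+' is the derived state throughout.
I (derived state '+') is shared by Euryilis, Platyina, Stenina, and Telana — a synapomorphy uniting that clade.
II: derived state '+' in Euryilis, Platyina, and Stenina only — synapomorphy for {Euryilis, Platyina, Stenina}.
III: derived state '+' in Platyina and Stenina only — synapomorphy for {Platyina, Stenina}.
All ingroup taxa share the derived state '+' for IV; it defines the ingroup but does not resolve relationships within it.
V: derived state '+' in Acroodon and Glyptites only — synapomorphy for {Acroodon, Glyptites}.
Most parsimonious ingroup topology: (((Euryilis,(Stenina,Platyina)),Telana),(Glyptites,Acroodon)).
Telana and Stenina share a more recent common ancestor with each other than either does with Acroodon, so Acroodon is the least closely related of the three.

Acroodon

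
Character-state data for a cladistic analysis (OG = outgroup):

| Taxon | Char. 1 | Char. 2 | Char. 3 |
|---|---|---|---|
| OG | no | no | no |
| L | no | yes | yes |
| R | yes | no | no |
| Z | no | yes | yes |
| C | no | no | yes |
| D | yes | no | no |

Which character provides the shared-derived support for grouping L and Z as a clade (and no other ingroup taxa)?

Char. 2

The outgroup has state 'no' for every character, so 'yes' is the derived state throughout.
Char. 1 (derived state 'yes') is shared by D and R — a synapomorphy uniting that clade.
Char. 2 (derived state 'yes') is shared by L and Z — a synapomorphy uniting that clade.
Only C, L, and Z show the derived state 'yes' for Char. 3, supporting them as a clade.
Most parsimonious ingroup topology: (((L,Z),C),(R,D)).
The clade {L, Z} is supported by Char. 2: its derived state 'yes' occurs in exactly those taxa and in no other taxon (including the outgroup).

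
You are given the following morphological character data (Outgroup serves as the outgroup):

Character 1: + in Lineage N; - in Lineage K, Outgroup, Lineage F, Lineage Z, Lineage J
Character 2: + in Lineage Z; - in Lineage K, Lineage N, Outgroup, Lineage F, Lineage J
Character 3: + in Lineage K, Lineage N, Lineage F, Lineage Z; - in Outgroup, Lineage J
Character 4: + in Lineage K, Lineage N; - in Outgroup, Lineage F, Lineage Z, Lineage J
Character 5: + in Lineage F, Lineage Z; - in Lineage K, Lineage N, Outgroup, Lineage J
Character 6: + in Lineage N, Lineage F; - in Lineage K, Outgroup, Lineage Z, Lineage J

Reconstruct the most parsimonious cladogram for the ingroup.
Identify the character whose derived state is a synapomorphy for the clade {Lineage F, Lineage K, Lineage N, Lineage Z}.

The outgroup has state '-' for every character, so '+' is the derived state throughout.
Character 1 (derived state '+') is unique to Lineage N (autapomorphy; uninformative for grouping).
Character 2 (derived state '+') is unique to Lineage Z (autapomorphy; uninformative for grouping).
Character 3: derived state '+' in Lineage F, Lineage K, Lineage N, and Lineage Z only — synapomorphy for {Lineage F, Lineage K, Lineage N, Lineage Z}.
Character 4 (derived state '+') is shared by Lineage K and Lineage N — a synapomorphy uniting that clade.
Character 5 (derived state '+') is shared by Lineage F and Lineage Z — a synapomorphy uniting that clade.
Character 6 (state '+') occurs in Lineage F and Lineage N but conflicts with the nesting implied by the other characters — most parsimoniously interpreted as homoplasy.
Most parsimonious ingroup topology: (((Lineage Z,Lineage F),(Lineage N,Lineage K)),Lineage J).
The clade {Lineage F, Lineage K, Lineage N, Lineage Z} is supported by Character 3: its derived state '+' occurs in exactly those taxa and in no other taxon (including the outgroup).

Character 3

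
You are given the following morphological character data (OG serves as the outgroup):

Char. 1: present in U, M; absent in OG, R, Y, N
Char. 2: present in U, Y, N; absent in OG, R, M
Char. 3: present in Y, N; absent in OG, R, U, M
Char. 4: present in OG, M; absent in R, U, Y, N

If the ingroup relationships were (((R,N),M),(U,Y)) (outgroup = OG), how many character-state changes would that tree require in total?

Map each character onto (((R,N),M),(U,Y)) (rooted by OG) and count the minimum state changes it requires (Fitch parsimony):
Char. 1: 2; Char. 2: 2; Char. 3: 2; Char. 4: 2.
Total tree length = 8.

8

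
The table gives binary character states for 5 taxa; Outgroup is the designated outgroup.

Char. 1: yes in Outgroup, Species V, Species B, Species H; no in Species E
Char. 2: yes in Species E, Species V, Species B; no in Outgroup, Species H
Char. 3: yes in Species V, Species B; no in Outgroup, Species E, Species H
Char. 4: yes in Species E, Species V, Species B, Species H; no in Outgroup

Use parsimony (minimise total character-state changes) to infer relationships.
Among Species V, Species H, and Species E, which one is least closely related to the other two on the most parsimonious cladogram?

Species H

Character polarity is set by the outgroup: the derived state is whichever differs from the outgroup's state, so for Char. 1 the derived state is 'no', and for the remaining characters it is 'yes'.
Char. 1: derived state 'no' in Species E only — an autapomorphy, so it tells us nothing about relationships among taxa.
Char. 2: derived state 'yes' in Species B, Species E, and Species V only — synapomorphy for {Species B, Species E, Species V}.
Char. 3 (derived state 'yes') is shared by Species B and Species V — a synapomorphy uniting that clade.
All ingroup taxa share the derived state 'yes' for Char. 4; it defines the ingroup but does not resolve relationships within it.
Most parsimonious ingroup topology: ((Species E,(Species V,Species B)),Species H).
Species V and Species E share a more recent common ancestor with each other than either does with Species H, so Species H is the least closely related of the three.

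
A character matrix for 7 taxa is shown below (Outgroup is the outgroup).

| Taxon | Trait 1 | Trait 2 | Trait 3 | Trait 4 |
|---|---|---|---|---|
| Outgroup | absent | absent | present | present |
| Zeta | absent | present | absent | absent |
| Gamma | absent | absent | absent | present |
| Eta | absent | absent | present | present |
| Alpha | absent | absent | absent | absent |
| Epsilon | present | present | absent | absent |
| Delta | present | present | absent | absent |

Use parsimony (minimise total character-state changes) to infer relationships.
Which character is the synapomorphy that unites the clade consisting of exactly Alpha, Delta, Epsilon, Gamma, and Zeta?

Character polarity is set by the outgroup: the derived state is whichever differs from the outgroup's state, so for Trait 3, Trait 4 the derived state is 'absent', and for the remaining characters it is 'present'.
Only Delta and Epsilon show the derived state 'present' for Trait 1, supporting them as a clade.
Trait 2: derived state 'present' in Delta, Epsilon, and Zeta only — synapomorphy for {Delta, Epsilon, Zeta}.
Only Alpha, Delta, Epsilon, Gamma, and Zeta show the derived state 'absent' for Trait 3, supporting them as a clade.
Trait 4 (derived state 'absent') is shared by Alpha, Delta, Epsilon, and Zeta — a synapomorphy uniting that clade.
Most parsimonious ingroup topology: ((((Zeta,(Epsilon,Delta)),Alpha),Gamma),Eta).
The clade {Alpha, Delta, Epsilon, Gamma, Zeta} is supported by Trait 3: its derived state 'absent' occurs in exactly those taxa and in no other taxon (including the outgroup).

Trait 3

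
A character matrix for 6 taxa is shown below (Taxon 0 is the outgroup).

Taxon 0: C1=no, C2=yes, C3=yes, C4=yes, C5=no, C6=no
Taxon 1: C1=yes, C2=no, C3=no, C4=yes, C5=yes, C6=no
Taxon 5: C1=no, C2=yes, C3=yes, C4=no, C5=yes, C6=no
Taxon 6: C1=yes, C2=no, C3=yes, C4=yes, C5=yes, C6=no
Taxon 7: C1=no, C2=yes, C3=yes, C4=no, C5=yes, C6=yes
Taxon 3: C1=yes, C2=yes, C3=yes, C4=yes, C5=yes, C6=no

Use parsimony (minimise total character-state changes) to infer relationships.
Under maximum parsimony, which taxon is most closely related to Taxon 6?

Character polarity is set by the outgroup: the derived state is whichever differs from the outgroup's state, so for C2, C3, C4 the derived state is 'no', and for the remaining characters it is 'yes'.
Only Taxon 1, Taxon 3, and Taxon 6 show the derived state 'yes' for C1, supporting them as a clade.
C2: derived state 'no' in Taxon 1 and Taxon 6 only — synapomorphy for {Taxon 1, Taxon 6}.
C3 (derived state 'no') is unique to Taxon 1 (autapomorphy; uninformative for grouping).
C4: derived state 'no' in Taxon 5 and Taxon 7 only — synapomorphy for {Taxon 5, Taxon 7}.
C5 (derived state 'yes') is shared by all ingroup taxa — unites the whole ingroup.
C6 (derived state 'yes') is unique to Taxon 7 (autapomorphy; uninformative for grouping).
Most parsimonious ingroup topology: (((Taxon 1,Taxon 6),Taxon 3),(Taxon 5,Taxon 7)).
Taxon 6 and Taxon 1 form a cherry on this tree, so they are sister taxa.

Taxon 1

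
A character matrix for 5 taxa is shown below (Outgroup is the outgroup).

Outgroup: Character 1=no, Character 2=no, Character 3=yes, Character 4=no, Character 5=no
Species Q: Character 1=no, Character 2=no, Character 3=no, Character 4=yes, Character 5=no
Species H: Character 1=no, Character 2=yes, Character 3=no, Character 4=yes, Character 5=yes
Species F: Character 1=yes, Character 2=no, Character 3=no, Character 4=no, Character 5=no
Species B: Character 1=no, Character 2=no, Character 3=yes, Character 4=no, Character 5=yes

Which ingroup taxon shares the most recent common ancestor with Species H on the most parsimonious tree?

Species Q

Character polarity is set by the outgroup: the derived state is whichever differs from the outgroup's state, so for Character 3 the derived state is 'no', and for the remaining characters it is 'yes'.
Character 1: derived state 'yes' in Species F only — an autapomorphy, so it tells us nothing about relationships among taxa.
Character 2 (derived state 'yes') is unique to Species H (autapomorphy; uninformative for grouping).
Character 3: derived state 'no' in Species F, Species H, and Species Q only — synapomorphy for {Species F, Species H, Species Q}.
Only Species H and Species Q show the derived state 'yes' for Character 4, supporting them as a clade.
Character 5 groups Species B and Species H, which is incompatible with the clades supported by the remaining characters; treating it as convergent (homoplasy) costs fewer steps than any alternative tree.
Most parsimonious ingroup topology: (((Species Q,Species H),Species F),Species B).
Species H and Species Q form a cherry on this tree, so they are sister taxa.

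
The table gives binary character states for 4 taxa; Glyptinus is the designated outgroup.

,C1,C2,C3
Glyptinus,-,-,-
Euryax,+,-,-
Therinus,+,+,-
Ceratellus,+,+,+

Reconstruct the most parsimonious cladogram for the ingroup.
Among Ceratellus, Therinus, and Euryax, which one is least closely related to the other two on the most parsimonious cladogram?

The outgroup has state '-' for every character, so '+' is the derived state throughout.
All ingroup taxa share the derived state '+' for C1; it defines the ingroup but does not resolve relationships within it.
C2: derived state '+' in Ceratellus and Therinus only — synapomorphy for {Ceratellus, Therinus}.
C3 (derived state '+') is unique to Ceratellus (autapomorphy; uninformative for grouping).
Most parsimonious ingroup topology: (Euryax,(Therinus,Ceratellus)).
Therinus and Ceratellus share a more recent common ancestor with each other than either does with Euryax, so Euryax is the least closely related of the three.

Euryax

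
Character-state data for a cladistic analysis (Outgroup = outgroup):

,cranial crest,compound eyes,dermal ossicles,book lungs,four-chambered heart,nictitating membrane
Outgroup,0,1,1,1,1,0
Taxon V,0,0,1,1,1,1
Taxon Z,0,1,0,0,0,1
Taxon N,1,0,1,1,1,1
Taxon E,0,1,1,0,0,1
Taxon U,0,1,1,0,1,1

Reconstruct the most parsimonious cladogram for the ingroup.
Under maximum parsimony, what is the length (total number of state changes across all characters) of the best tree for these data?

6

Character polarity is set by the outgroup: the derived state is whichever differs from the outgroup's state, so for compound eyes, dermal ossicles, book lungs, four-chambered heart the derived state is '0', and for the remaining characters it is '1'.
cranial crest (derived state '1') is unique to Taxon N (autapomorphy; uninformative for grouping).
Only Taxon N and Taxon V show the derived state '0' for compound eyes, supporting them as a clade.
dermal ossicles (derived state '0') is unique to Taxon Z (autapomorphy; uninformative for grouping).
book lungs: derived state '0' in Taxon E, Taxon U, and Taxon Z only — synapomorphy for {Taxon E, Taxon U, Taxon Z}.
Only Taxon E and Taxon Z show the derived state '0' for four-chambered heart, supporting them as a clade.
All ingroup taxa share the derived state '1' for nictitating membrane; it defines the ingroup but does not resolve relationships within it.
Most parsimonious ingroup topology: ((Taxon V,Taxon N),((Taxon Z,Taxon E),Taxon U)).
Changes per character on this tree: cranial crest: 1; compound eyes: 1; dermal ossicles: 1; book lungs: 1; four-chambered heart: 1; nictitating membrane: 1.
Total = 6.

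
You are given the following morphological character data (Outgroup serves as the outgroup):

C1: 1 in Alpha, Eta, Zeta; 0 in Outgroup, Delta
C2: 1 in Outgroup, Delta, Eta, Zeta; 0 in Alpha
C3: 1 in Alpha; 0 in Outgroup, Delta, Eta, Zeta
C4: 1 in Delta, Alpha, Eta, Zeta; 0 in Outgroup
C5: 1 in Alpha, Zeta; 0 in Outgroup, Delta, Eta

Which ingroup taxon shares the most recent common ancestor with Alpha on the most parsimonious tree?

Character polarity is set by the outgroup: the derived state is whichever differs from the outgroup's state, so for C2 the derived state is '0', and for the remaining characters it is '1'.
Only Alpha, Eta, and Zeta show the derived state '1' for C1, supporting them as a clade.
C2: derived state '0' in Alpha only — an autapomorphy, so it tells us nothing about relationships among taxa.
C3: derived state '1' in Alpha only — an autapomorphy, so it tells us nothing about relationships among taxa.
All ingroup taxa share the derived state '1' for C4; it defines the ingroup but does not resolve relationships within it.
Only Alpha and Zeta show the derived state '1' for C5, supporting them as a clade.
Most parsimonious ingroup topology: (Delta,((Alpha,Zeta),Eta)).
Alpha and Zeta form a cherry on this tree, so they are sister taxa.

Zeta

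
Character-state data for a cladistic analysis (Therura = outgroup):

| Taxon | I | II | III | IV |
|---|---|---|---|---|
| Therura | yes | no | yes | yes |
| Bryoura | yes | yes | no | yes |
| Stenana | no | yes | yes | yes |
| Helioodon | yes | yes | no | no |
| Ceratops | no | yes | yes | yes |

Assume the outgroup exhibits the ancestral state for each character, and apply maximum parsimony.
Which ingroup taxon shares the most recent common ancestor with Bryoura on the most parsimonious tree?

Helioodon

Character polarity is set by the outgroup: the derived state is whichever differs from the outgroup's state, so for I, III, IV the derived state is 'no', and for the remaining characters it is 'yes'.
I: derived state 'no' in Ceratops and Stenana only — synapomorphy for {Ceratops, Stenana}.
II (derived state 'yes') is shared by all ingroup taxa — unites the whole ingroup.
III (derived state 'no') is shared by Bryoura and Helioodon — a synapomorphy uniting that clade.
IV (derived state 'no') is unique to Helioodon (autapomorphy; uninformative for grouping).
Most parsimonious ingroup topology: ((Bryoura,Helioodon),(Stenana,Ceratops)).
Bryoura and Helioodon form a cherry on this tree, so they are sister taxa.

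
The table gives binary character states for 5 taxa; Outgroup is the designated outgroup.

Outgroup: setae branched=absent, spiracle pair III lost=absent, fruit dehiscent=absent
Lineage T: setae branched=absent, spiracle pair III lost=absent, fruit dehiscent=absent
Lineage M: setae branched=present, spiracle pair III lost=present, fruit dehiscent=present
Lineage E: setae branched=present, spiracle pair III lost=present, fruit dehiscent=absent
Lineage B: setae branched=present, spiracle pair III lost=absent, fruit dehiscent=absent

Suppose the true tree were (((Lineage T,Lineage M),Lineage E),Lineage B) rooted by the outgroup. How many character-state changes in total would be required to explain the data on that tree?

Map each character onto (((Lineage T,Lineage M),Lineage E),Lineage B) (rooted by Outgroup) and count the minimum state changes it requires (Fitch parsimony):
setae branched: 2; spiracle pair III lost: 2; fruit dehiscent: 1.
Total tree length = 5.

5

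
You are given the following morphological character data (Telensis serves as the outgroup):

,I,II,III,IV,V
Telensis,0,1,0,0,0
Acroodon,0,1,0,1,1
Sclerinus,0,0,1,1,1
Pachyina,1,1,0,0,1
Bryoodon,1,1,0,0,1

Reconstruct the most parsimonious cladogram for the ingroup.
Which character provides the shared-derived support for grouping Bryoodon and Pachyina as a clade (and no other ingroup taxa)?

Character polarity is set by the outgroup: the derived state is whichever differs from the outgroup's state, so for II the derived state is '0', and for the remaining characters it is '1'.
Only Bryoodon and Pachyina show the derived state '1' for I, supporting them as a clade.
II (derived state '0') is unique to Sclerinus (autapomorphy; uninformative for grouping).
III (derived state '1') is unique to Sclerinus (autapomorphy; uninformative for grouping).
Only Acroodon and Sclerinus show the derived state '1' for IV, supporting them as a clade.
All ingroup taxa share the derived state '1' for V; it defines the ingroup but does not resolve relationships within it.
Most parsimonious ingroup topology: ((Acroodon,Sclerinus),(Pachyina,Bryoodon)).
The clade {Bryoodon, Pachyina} is supported by I: its derived state '1' occurs in exactly those taxa and in no other taxon (including the outgroup).

I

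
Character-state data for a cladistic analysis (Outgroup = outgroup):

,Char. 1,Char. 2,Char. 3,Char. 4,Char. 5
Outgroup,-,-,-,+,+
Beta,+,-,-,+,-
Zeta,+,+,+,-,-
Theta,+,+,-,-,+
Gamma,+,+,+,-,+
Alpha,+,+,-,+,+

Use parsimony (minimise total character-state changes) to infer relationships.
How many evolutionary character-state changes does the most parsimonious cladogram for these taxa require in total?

6

Character polarity is set by the outgroup: the derived state is whichever differs from the outgroup's state, so for Char. 4, Char. 5 the derived state is '-', and for the remaining characters it is '+'.
Char. 1 (derived state '+') is shared by all ingroup taxa — unites the whole ingroup.
Only Alpha, Gamma, Theta, and Zeta show the derived state '+' for Char. 2, supporting them as a clade.
Char. 3 (derived state '+') is shared by Gamma and Zeta — a synapomorphy uniting that clade.
Char. 4: derived state '-' in Gamma, Theta, and Zeta only — synapomorphy for {Gamma, Theta, Zeta}.
Char. 5 (state '-') occurs in Beta and Zeta but conflicts with the nesting implied by the other characters — most parsimoniously interpreted as homoplasy.
Most parsimonious ingroup topology: (Beta,(((Zeta,Gamma),Theta),Alpha)).
Changes per character on this tree: Char. 1: 1; Char. 2: 1; Char. 3: 1; Char. 4: 1; Char. 5: 2.
Total = 6.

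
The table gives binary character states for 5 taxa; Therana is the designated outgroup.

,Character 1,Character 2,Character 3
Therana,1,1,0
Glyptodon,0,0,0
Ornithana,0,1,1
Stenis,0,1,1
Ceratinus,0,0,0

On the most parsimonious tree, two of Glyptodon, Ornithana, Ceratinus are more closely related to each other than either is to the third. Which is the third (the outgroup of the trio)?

Ornithana

Character polarity is set by the outgroup: the derived state is whichever differs from the outgroup's state, so for Character 1, Character 2 the derived state is '0', and for the remaining characters it is '1'.
All ingroup taxa share the derived state '0' for Character 1; it defines the ingroup but does not resolve relationships within it.
Character 2 (derived state '0') is shared by Ceratinus and Glyptodon — a synapomorphy uniting that clade.
Character 3: derived state '1' in Ornithana and Stenis only — synapomorphy for {Ornithana, Stenis}.
Most parsimonious ingroup topology: ((Glyptodon,Ceratinus),(Ornithana,Stenis)).
Ceratinus and Glyptodon share a more recent common ancestor with each other than either does with Ornithana, so Ornithana is the least closely related of the three.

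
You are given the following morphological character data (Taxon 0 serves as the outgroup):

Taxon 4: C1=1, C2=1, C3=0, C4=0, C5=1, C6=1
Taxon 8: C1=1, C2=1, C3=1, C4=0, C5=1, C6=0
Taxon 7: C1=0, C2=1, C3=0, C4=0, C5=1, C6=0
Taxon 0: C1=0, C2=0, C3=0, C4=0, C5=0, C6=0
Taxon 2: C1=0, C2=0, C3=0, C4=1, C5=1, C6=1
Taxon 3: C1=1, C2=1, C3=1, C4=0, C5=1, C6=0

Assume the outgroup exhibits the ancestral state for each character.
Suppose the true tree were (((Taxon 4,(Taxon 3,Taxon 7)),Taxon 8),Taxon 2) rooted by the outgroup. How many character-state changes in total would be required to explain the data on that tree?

Map each character onto (((Taxon 4,(Taxon 3,Taxon 7)),Taxon 8),Taxon 2) (rooted by Taxon 0) and count the minimum state changes it requires (Fitch parsimony):
C1: 2; C2: 1; C3: 2; C4: 1; C5: 1; C6: 2.
Total tree length = 9.

9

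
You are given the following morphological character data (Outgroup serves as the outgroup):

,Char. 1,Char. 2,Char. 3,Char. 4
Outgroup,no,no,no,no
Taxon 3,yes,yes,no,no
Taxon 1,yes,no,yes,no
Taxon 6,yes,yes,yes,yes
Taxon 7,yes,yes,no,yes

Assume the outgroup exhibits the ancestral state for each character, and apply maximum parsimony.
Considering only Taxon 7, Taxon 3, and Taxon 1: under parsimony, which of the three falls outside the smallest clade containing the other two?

Taxon 1

The outgroup has state 'no' for every character, so 'yes' is the derived state throughout.
Char. 1 (derived state 'yes') is shared by all ingroup taxa — unites the whole ingroup.
Char. 2: derived state 'yes' in Taxon 3, Taxon 6, and Taxon 7 only — synapomorphy for {Taxon 3, Taxon 6, Taxon 7}.
Char. 3 groups Taxon 1 and Taxon 6, which is incompatible with the clades supported by the remaining characters; treating it as convergent (homoplasy) costs fewer steps than any alternative tree.
Only Taxon 6 and Taxon 7 show the derived state 'yes' for Char. 4, supporting them as a clade.
Most parsimonious ingroup topology: ((Taxon 3,(Taxon 6,Taxon 7)),Taxon 1).
Taxon 7 and Taxon 3 share a more recent common ancestor with each other than either does with Taxon 1, so Taxon 1 is the least closely related of the three.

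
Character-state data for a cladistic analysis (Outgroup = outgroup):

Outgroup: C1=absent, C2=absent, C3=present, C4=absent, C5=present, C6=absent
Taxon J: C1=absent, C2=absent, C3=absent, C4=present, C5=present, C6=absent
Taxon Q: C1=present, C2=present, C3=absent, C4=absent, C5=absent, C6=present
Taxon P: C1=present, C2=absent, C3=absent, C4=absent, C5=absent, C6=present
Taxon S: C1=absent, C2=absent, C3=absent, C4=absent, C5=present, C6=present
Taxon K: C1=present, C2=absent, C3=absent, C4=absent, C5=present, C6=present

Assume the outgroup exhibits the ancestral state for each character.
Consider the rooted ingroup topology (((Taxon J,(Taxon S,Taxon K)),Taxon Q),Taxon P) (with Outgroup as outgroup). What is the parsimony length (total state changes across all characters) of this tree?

Map each character onto (((Taxon J,(Taxon S,Taxon K)),Taxon Q),Taxon P) (rooted by Outgroup) and count the minimum state changes it requires (Fitch parsimony):
C1: 3; C2: 1; C3: 1; C4: 1; C5: 2; C6: 2.
Total tree length = 10.

10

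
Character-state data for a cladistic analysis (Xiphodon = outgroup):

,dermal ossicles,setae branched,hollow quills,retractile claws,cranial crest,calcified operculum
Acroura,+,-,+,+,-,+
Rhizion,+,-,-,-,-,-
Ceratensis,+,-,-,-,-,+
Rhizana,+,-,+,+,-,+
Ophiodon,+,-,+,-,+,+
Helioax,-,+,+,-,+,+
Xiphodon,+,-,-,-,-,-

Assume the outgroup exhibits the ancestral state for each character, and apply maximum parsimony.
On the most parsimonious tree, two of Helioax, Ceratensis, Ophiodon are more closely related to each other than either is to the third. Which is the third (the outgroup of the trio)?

Ceratensis

Character polarity is set by the outgroup: the derived state is whichever differs from the outgroup's state, so for dermal ossicles the derived state is '-', and for the remaining characters it is '+'.
dermal ossicles (derived state '-') is unique to Helioax (autapomorphy; uninformative for grouping).
setae branched (derived state '+') is unique to Helioax (autapomorphy; uninformative for grouping).
hollow quills (derived state '+') is shared by Acroura, Helioax, Ophiodon, and Rhizana — a synapomorphy uniting that clade.
Only Acroura and Rhizana show the derived state '+' for retractile claws, supporting them as a clade.
Only Helioax and Ophiodon show the derived state '+' for cranial crest, supporting them as a clade.
calcified operculum (derived state '+') is shared by Acroura, Ceratensis, Helioax, Ophiodon, and Rhizana — a synapomorphy uniting that clade.
Most parsimonious ingroup topology: ((((Helioax,Ophiodon),(Rhizana,Acroura)),Ceratensis),Rhizion).
Helioax and Ophiodon share a more recent common ancestor with each other than either does with Ceratensis, so Ceratensis is the least closely related of the three.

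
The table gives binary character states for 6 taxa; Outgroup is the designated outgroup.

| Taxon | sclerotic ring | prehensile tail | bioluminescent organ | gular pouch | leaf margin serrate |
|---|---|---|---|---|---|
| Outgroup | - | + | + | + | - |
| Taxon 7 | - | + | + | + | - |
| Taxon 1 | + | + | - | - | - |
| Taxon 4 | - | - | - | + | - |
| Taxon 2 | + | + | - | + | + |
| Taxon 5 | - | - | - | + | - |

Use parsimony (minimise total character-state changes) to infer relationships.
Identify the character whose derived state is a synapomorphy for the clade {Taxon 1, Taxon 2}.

Character polarity is set by the outgroup: the derived state is whichever differs from the outgroup's state, so for prehensile tail, bioluminescent organ, gular pouch the derived state is '-', and for the remaining characters it is '+'.
sclerotic ring: derived state '+' in Taxon 1 and Taxon 2 only — synapomorphy for {Taxon 1, Taxon 2}.
Only Taxon 4 and Taxon 5 show the derived state '-' for prehensile tail, supporting them as a clade.
Only Taxon 1, Taxon 2, Taxon 4, and Taxon 5 show the derived state '-' for bioluminescent organ, supporting them as a clade.
gular pouch (derived state '-') is unique to Taxon 1 (autapomorphy; uninformative for grouping).
leaf margin serrate: derived state '+' in Taxon 2 only — an autapomorphy, so it tells us nothing about relationships among taxa.
Most parsimonious ingroup topology: (Taxon 7,((Taxon 1,Taxon 2),(Taxon 4,Taxon 5))).
The clade {Taxon 1, Taxon 2} is supported by sclerotic ring: its derived state '+' occurs in exactly those taxa and in no other taxon (including the outgroup).

sclerotic ring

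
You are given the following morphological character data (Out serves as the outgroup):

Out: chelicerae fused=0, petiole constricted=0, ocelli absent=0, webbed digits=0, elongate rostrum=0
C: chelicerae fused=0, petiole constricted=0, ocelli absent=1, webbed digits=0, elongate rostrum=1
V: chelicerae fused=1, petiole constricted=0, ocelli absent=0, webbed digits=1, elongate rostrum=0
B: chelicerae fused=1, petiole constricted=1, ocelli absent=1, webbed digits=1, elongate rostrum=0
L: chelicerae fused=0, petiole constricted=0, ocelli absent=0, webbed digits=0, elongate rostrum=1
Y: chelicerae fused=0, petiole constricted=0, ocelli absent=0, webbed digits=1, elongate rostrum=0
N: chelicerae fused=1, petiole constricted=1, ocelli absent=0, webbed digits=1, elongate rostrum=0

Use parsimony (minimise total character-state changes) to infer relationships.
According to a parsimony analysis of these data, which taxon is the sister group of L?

C

The outgroup has state '0' for every character, so '1' is the derived state throughout.
chelicerae fused: derived state '1' in B, N, and V only — synapomorphy for {B, N, V}.
petiole constricted: derived state '1' in B and N only — synapomorphy for {B, N}.
ocelli absent groups B and C, which is incompatible with the clades supported by the remaining characters; treating it as convergent (homoplasy) costs fewer steps than any alternative tree.
webbed digits: derived state '1' in B, N, V, and Y only — synapomorphy for {B, N, V, Y}.
Only C and L show the derived state '1' for elongate rostrum, supporting them as a clade.
Most parsimonious ingroup topology: ((C,L),((V,(B,N)),Y)).
L and C form a cherry on this tree, so they are sister taxa.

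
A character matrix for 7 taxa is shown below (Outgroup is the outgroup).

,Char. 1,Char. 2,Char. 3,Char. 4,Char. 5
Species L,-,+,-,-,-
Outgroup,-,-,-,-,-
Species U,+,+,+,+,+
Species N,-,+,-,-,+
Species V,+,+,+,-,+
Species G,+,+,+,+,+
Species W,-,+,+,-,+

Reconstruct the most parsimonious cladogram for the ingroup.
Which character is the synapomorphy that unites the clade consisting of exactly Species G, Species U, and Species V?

Char. 1

The outgroup has state '-' for every character, so '+' is the derived state throughout.
Only Species G, Species U, and Species V show the derived state '+' for Char. 1, supporting them as a clade.
Char. 2 (derived state '+') is shared by all ingroup taxa — unites the whole ingroup.
Char. 3: derived state '+' in Species G, Species U, Species V, and Species W only — synapomorphy for {Species G, Species U, Species V, Species W}.
Only Species G and Species U show the derived state '+' for Char. 4, supporting them as a clade.
Char. 5 (derived state '+') is shared by Species G, Species N, Species U, Species V, and Species W — a synapomorphy uniting that clade.
Most parsimonious ingroup topology: (((Species W,((Species G,Species U),Species V)),Species N),Species L).
The clade {Species G, Species U, Species V} is supported by Char. 1: its derived state '+' occurs in exactly those taxa and in no other taxon (including the outgroup).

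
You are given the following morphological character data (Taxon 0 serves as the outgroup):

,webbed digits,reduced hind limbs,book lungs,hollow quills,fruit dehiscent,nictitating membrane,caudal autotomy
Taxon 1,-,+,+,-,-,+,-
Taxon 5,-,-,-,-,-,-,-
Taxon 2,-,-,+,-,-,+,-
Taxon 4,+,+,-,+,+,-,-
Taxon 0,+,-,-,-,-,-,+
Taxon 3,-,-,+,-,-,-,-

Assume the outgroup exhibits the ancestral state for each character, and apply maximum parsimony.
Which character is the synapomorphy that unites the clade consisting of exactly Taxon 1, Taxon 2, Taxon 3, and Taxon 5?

webbed digits

Character polarity is set by the outgroup: the derived state is whichever differs from the outgroup's state, so for webbed digits, caudal autotomy the derived state is '-', and for the remaining characters it is '+'.
webbed digits (derived state '-') is shared by Taxon 1, Taxon 2, Taxon 3, and Taxon 5 — a synapomorphy uniting that clade.
reduced hind limbs groups Taxon 1 and Taxon 4, which is incompatible with the clades supported by the remaining characters; treating it as convergent (homoplasy) costs fewer steps than any alternative tree.
book lungs: derived state '+' in Taxon 1, Taxon 2, and Taxon 3 only — synapomorphy for {Taxon 1, Taxon 2, Taxon 3}.
hollow quills (derived state '+') is unique to Taxon 4 (autapomorphy; uninformative for grouping).
fruit dehiscent (derived state '+') is unique to Taxon 4 (autapomorphy; uninformative for grouping).
nictitating membrane: derived state '+' in Taxon 1 and Taxon 2 only — synapomorphy for {Taxon 1, Taxon 2}.
All ingroup taxa share the derived state '-' for caudal autotomy; it defines the ingroup but does not resolve relationships within it.
Most parsimonious ingroup topology: ((((Taxon 2,Taxon 1),Taxon 3),Taxon 5),Taxon 4).
The clade {Taxon 1, Taxon 2, Taxon 3, Taxon 5} is supported by webbed digits: its derived state '-' occurs in exactly those taxa and in no other taxon (including the outgroup).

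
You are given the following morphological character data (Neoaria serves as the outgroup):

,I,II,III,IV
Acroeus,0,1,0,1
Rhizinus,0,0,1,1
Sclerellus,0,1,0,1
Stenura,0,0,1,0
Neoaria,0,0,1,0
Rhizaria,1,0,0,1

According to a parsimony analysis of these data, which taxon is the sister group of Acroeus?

Character polarity is set by the outgroup: the derived state is whichever differs from the outgroup's state, so for III the derived state is '0', and for the remaining characters it is '1'.
I: derived state '1' in Rhizaria only — an autapomorphy, so it tells us nothing about relationships among taxa.
II: derived state '1' in Acroeus and Sclerellus only — synapomorphy for {Acroeus, Sclerellus}.
Only Acroeus, Rhizaria, and Sclerellus show the derived state '0' for III, supporting them as a clade.
Only Acroeus, Rhizaria, Rhizinus, and Sclerellus show the derived state '1' for IV, supporting them as a clade.
Most parsimonious ingroup topology: (Stenura,(((Sclerellus,Acroeus),Rhizaria),Rhizinus)).
Acroeus and Sclerellus form a cherry on this tree, so they are sister taxa.

Sclerellus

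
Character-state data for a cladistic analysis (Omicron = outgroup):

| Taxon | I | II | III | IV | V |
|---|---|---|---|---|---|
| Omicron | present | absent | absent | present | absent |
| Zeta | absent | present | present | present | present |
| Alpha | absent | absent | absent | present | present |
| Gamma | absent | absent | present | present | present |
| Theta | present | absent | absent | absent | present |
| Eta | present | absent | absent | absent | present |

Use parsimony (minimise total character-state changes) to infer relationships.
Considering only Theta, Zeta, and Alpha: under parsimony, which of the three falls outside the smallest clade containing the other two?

Character polarity is set by the outgroup: the derived state is whichever differs from the outgroup's state, so for I, IV the derived state is 'absent', and for the remaining characters it is 'present'.
I: derived state 'absent' in Alpha, Gamma, and Zeta only — synapomorphy for {Alpha, Gamma, Zeta}.
II: derived state 'present' in Zeta only — an autapomorphy, so it tells us nothing about relationships among taxa.
III (derived state 'present') is shared by Gamma and Zeta — a synapomorphy uniting that clade.
IV (derived state 'absent') is shared by Eta and Theta — a synapomorphy uniting that clade.
V (derived state 'present') is shared by all ingroup taxa — unites the whole ingroup.
Most parsimonious ingroup topology: (((Zeta,Gamma),Alpha),(Theta,Eta)).
Alpha and Zeta share a more recent common ancestor with each other than either does with Theta, so Theta is the least closely related of the three.

Theta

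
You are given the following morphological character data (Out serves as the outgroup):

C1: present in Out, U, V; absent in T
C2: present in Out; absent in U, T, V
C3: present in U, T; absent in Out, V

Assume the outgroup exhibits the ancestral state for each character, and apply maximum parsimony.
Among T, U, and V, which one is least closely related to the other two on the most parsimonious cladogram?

Character polarity is set by the outgroup: the derived state is whichever differs from the outgroup's state, so for C1, C2 the derived state is 'absent', and for the remaining characters it is 'present'.
C1: derived state 'absent' in T only — an autapomorphy, so it tells us nothing about relationships among taxa.
C2 (derived state 'absent') is shared by all ingroup taxa — unites the whole ingroup.
Only T and U show the derived state 'present' for C3, supporting them as a clade.
Most parsimonious ingroup topology: ((U,T),V).
U and T share a more recent common ancestor with each other than either does with V, so V is the least closely related of the three.

V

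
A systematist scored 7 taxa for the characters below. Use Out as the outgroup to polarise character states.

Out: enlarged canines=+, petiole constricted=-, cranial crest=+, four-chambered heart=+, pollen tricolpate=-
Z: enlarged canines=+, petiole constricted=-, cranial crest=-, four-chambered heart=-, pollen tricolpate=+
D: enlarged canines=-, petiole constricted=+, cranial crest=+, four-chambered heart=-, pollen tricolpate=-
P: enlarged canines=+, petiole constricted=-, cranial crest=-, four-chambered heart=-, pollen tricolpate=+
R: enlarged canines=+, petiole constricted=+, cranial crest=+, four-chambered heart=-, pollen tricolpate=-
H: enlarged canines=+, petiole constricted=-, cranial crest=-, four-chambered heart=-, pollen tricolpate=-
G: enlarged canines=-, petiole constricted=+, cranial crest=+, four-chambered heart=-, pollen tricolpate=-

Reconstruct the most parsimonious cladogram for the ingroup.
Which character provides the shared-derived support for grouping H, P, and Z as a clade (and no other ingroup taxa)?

Character polarity is set by the outgroup: the derived state is whichever differs from the outgroup's state, so for enlarged canines, cranial crest, four-chambered heart the derived state is '-', and for the remaining characters it is '+'.
enlarged canines: derived state '-' in D and G only — synapomorphy for {D, G}.
petiole constricted: derived state '+' in D, G, and R only — synapomorphy for {D, G, R}.
cranial crest: derived state '-' in H, P, and Z only — synapomorphy for {H, P, Z}.
four-chambered heart (derived state '-') is shared by all ingroup taxa — unites the whole ingroup.
pollen tricolpate (derived state '+') is shared by P and Z — a synapomorphy uniting that clade.
Most parsimonious ingroup topology: (((Z,P),H),((D,G),R)).
The clade {H, P, Z} is supported by cranial crest: its derived state '-' occurs in exactly those taxa and in no other taxon (including the outgroup).

cranial crest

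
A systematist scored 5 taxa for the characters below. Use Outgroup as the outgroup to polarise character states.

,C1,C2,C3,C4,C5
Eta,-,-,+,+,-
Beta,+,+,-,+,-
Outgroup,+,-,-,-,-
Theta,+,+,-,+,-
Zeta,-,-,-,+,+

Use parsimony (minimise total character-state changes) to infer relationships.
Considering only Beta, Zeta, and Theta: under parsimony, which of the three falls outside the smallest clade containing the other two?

Character polarity is set by the outgroup: the derived state is whichever differs from the outgroup's state, so for C1 the derived state is '-', and for the remaining characters it is '+'.
Only Eta and Zeta show the derived state '-' for C1, supporting them as a clade.
Only Beta and Theta show the derived state '+' for C2, supporting them as a clade.
C3: derived state '+' in Eta only — an autapomorphy, so it tells us nothing about relationships among taxa.
All ingroup taxa share the derived state '+' for C4; it defines the ingroup but does not resolve relationships within it.
C5: derived state '+' in Zeta only — an autapomorphy, so it tells us nothing about relationships among taxa.
Most parsimonious ingroup topology: ((Eta,Zeta),(Theta,Beta)).
Theta and Beta share a more recent common ancestor with each other than either does with Zeta, so Zeta is the least closely related of the three.

Zeta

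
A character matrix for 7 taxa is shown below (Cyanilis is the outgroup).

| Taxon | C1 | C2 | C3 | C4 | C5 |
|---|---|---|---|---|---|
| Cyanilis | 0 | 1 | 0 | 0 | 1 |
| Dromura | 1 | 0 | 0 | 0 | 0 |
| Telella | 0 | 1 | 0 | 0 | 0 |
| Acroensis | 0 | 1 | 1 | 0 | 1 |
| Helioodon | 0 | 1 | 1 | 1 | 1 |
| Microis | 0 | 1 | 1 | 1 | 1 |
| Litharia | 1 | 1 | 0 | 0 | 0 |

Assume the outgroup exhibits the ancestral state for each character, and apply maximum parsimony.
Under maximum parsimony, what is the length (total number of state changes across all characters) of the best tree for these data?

5

Character polarity is set by the outgroup: the derived state is whichever differs from the outgroup's state, so for C2, C5 the derived state is '0', and for the remaining characters it is '1'.
C1: derived state '1' in Dromura and Litharia only — synapomorphy for {Dromura, Litharia}.
C2: derived state '0' in Dromura only — an autapomorphy, so it tells us nothing about relationships among taxa.
C3: derived state '1' in Acroensis, Helioodon, and Microis only — synapomorphy for {Acroensis, Helioodon, Microis}.
C4 (derived state '1') is shared by Helioodon and Microis — a synapomorphy uniting that clade.
C5: derived state '0' in Dromura, Litharia, and Telella only — synapomorphy for {Dromura, Litharia, Telella}.
Most parsimonious ingroup topology: (((Dromura,Litharia),Telella),(Acroensis,(Helioodon,Microis))).
Changes per character on this tree: C1: 1; C2: 1; C3: 1; C4: 1; C5: 1.
Total = 5.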